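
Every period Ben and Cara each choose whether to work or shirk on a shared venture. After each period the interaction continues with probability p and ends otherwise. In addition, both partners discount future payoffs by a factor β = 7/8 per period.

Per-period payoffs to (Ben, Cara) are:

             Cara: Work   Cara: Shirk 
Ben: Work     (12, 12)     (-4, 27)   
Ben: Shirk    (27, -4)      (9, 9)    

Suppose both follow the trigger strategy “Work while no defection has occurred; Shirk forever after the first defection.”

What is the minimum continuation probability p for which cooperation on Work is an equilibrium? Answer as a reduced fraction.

20/21

With continuation probability p and discount β, the effective per-period discount factor is βp.
Grim-trigger IC: βp ≥ (27−12)/(27−9) = 5/6.
So p ≥ (5/6)/(7/8) = 20/21.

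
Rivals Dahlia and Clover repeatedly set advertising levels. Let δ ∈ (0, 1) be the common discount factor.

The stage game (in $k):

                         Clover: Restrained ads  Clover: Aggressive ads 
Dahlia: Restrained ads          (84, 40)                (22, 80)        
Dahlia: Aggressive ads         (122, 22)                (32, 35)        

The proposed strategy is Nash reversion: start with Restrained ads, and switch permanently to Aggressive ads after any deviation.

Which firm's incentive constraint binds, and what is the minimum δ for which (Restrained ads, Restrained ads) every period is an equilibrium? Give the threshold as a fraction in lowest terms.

Clover; δ ≥ 8/9

Dahlia's threshold: (122−84)/(122−32) = 19/45.
Clover's threshold: (80−40)/(80−35) = 8/9.
19/45 < 8/9, so Clover binds and δ* = 8/9.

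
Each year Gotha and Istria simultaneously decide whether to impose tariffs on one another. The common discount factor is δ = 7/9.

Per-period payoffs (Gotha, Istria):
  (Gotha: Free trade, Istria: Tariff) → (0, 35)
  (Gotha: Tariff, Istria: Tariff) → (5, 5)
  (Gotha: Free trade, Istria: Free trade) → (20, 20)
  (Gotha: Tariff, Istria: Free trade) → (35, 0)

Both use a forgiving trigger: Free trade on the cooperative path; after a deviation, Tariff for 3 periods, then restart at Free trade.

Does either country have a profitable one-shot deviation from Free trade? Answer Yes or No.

Comparing payoff streams over the 4 periods until play realigns: cooperate → 20(1+δ+…+δ^3); deviate → 35 + 5(δ+…+δ^3).
Cooperation is sustained iff (20−5)(δ+…+δ^3) ≥ 35−20.
δ+…+δ^3 = 7/9·(1−(7/9)^3)/(1−7/9) = 1.8532, and (35−20)/(20−5) = 1.0000.
1.8532 ≥ 1.0000, so cooperation is sustainable.

No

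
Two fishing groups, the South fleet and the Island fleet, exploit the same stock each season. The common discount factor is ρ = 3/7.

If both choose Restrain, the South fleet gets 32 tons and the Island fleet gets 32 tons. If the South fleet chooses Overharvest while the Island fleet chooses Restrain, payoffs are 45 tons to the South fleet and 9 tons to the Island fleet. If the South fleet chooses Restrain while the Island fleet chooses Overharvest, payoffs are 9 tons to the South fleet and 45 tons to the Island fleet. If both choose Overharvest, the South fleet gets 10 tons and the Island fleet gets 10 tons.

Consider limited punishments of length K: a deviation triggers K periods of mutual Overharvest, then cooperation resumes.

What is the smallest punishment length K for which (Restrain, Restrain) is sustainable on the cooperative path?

2

IC: ρ(1−ρ^K)/(1−ρ) ≥ (45−32)/(32−10) = 13/22.
With ρ = 3/7: need 1 − ρ^K ≥ 13/22·(1−3/7)/(3/7), i.e. ρ^K ≤ 0.2121.
Since (3/7)^1 = 0.4286 and (3/7)^2 = 0.1837, the smallest such K is 2.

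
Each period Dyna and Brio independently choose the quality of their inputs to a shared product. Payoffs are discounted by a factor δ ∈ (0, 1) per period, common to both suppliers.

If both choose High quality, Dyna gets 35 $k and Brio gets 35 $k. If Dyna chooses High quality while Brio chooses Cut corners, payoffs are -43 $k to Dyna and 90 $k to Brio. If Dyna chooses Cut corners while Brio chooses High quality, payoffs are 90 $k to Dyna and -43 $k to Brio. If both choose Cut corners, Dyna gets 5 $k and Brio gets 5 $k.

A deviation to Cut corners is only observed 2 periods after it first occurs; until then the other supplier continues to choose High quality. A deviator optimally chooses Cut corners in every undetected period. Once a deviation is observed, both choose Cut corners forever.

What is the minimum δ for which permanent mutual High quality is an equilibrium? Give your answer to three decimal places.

The best deviation is to choose Cut corners for all 2 undetected periods, earning 90 each, then 5 forever once detected.
Deviation value: 90(1−δ^2)/(1−δ) + 5δ^2/(1−δ); cooperation value: 35/(1−δ).
IC: 35 ≥ 90(1−δ^2) + 5δ^2 = 90 − 85δ^2.
So δ^2 ≥ 55/85 = 11/17, giving δ ≥ (11/17)^(1/2) ≈ 0.804.

0.804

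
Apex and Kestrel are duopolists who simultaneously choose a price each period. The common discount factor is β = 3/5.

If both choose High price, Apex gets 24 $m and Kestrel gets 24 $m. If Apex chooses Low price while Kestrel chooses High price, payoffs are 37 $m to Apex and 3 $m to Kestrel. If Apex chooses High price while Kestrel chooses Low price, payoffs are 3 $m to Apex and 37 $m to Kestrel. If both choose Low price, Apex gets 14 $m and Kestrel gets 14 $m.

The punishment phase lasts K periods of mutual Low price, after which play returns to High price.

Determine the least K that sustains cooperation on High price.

4

Need Σ_{k=1}^{K} β^k ≥ (37−24)/(24−14) = 1.3000 at β = 3/5.
At K = 3 the sum is 1.1760 < 1.3000; at K = 4 it is 1.3056 ≥ 1.3000.
So the minimum punishment length is K = 4.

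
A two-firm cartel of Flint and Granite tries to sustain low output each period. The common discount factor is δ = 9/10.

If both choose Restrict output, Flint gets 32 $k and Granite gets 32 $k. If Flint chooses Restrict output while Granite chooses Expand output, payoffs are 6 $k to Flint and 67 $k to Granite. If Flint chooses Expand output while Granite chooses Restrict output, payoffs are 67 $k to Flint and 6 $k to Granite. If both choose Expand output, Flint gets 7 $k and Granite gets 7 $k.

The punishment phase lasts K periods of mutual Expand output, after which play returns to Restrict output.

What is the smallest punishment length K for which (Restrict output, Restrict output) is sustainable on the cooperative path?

IC: δ(1−δ^K)/(1−δ) ≥ (67−32)/(32−7) = 7/5.
With δ = 9/10: need 1 − δ^K ≥ 7/5·(1−9/10)/(9/10), i.e. δ^K ≤ 0.8444.
Since (9/10)^1 = 0.9000 and (9/10)^2 = 0.8100, the smallest such K is 2.

2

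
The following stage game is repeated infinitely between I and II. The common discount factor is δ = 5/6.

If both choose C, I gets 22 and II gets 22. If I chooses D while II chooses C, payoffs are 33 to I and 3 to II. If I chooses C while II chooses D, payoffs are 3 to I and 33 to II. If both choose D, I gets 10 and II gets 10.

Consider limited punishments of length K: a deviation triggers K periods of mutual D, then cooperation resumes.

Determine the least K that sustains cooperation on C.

2

No profitable deviation requires (22−10)(δ+…+δ^K) ≥ 33−22, i.e. δ+…+δ^K ≥ 11/12 ≈ 0.9167.
With δ = 5/6, the partial sums are K=1: 0.8333, K=2: 1.5278.
K = 2 is the first length at which the sum reaches 0.9167.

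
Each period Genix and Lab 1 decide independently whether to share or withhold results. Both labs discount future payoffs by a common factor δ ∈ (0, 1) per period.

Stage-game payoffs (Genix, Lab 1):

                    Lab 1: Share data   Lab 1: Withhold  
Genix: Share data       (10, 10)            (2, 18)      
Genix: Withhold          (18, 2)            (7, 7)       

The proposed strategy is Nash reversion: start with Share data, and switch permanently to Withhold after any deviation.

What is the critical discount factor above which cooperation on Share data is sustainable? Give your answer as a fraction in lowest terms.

8/11

Under grim trigger the critical discount factor is (T−C)/(T−P) with T = 18, C = 10, P = 7.
δ* = (18−10)/(18−7) = 8/11.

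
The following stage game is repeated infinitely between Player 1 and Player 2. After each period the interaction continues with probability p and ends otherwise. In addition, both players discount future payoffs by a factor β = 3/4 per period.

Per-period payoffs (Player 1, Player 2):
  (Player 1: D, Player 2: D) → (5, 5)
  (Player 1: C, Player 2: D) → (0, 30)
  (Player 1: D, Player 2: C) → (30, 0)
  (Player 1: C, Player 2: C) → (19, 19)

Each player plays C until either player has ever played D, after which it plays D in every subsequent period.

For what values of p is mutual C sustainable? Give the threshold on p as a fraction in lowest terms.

44/75

With continuation probability p and discount β, the effective per-period discount factor is βp.
Grim-trigger IC: βp ≥ (30−19)/(30−5) = 11/25.
So p ≥ (11/25)/(3/4) = 44/75.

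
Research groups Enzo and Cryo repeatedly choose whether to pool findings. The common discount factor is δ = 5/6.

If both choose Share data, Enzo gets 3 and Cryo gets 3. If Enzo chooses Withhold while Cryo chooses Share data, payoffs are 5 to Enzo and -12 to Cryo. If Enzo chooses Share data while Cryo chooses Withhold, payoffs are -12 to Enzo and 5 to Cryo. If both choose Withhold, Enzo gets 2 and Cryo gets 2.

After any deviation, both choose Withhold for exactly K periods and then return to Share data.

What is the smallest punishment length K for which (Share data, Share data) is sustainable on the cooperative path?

No profitable deviation requires (3−2)(δ+…+δ^K) ≥ 5−3, i.e. δ+…+δ^K ≥ 2 ≈ 2.0000.
With δ = 5/6, the partial sums are K=1: 0.8333, K=2: 1.5278, K=3: 2.1065.
K = 3 is the first length at which the sum reaches 2.0000.

3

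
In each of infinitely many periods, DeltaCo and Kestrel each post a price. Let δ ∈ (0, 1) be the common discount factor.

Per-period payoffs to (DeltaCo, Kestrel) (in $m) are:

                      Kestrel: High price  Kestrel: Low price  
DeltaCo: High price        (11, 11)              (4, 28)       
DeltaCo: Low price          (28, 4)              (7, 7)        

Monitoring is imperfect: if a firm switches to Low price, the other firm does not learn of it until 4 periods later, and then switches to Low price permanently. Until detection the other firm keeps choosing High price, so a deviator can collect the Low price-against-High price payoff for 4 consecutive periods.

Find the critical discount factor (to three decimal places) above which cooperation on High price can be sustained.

The best deviation is to choose Low price for all 4 undetected periods, earning 28 each, then 7 forever once detected.
Deviation value: 28(1−δ^4)/(1−δ) + 7δ^4/(1−δ); cooperation value: 11/(1−δ).
IC: 11 ≥ 28(1−δ^4) + 7δ^4 = 28 − 21δ^4.
So δ^4 ≥ 17/21, giving δ ≥ (17/21)^(1/4) ≈ 0.949.

0.949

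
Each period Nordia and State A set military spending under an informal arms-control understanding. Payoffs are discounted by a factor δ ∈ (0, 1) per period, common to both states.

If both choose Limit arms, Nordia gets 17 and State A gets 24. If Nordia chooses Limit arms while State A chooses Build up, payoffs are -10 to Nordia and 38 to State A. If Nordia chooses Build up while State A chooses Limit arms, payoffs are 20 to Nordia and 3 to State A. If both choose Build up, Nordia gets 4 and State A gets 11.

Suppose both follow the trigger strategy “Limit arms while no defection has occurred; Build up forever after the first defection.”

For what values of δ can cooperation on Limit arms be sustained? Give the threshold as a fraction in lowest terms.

For Nordia: deviation gain 20−17 = 3, per-period punishment loss 17−4 = 13. IC gives δ ≥ 3/16.
For State A: gain 14, loss 13 per period, so δ ≥ 14/27.
The tighter constraint is State A's, so cooperation needs δ ≥ 14/27.

14/27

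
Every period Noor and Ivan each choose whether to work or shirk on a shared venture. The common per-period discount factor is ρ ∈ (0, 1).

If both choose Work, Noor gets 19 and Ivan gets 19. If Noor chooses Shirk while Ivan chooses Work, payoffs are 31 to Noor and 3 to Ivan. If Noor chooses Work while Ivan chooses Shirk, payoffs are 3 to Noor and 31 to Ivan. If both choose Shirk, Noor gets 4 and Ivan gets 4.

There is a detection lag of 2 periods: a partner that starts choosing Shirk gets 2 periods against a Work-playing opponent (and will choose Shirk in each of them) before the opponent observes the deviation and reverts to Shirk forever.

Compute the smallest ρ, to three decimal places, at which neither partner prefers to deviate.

0.667

A deviator earns 31 for 2 periods, then 4 forever; cooperating earns 19 forever. Multiplying the IC by (1−ρ):
19 ≥ 31(1−ρ^2) + 4ρ^2, so 27·ρ^2 ≥ 12 and ρ^2 ≥ 4/9.
ρ ≥ (4/9)^(1/2) ≈ 0.667.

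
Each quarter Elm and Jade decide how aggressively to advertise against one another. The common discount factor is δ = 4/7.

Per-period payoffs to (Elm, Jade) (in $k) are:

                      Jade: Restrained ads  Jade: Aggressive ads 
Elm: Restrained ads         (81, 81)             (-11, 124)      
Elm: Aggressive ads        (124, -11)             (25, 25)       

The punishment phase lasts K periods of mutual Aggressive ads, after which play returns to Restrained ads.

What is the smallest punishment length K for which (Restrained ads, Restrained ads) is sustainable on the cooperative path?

No profitable deviation requires (81−25)(δ+…+δ^K) ≥ 124−81, i.e. δ+…+δ^K ≥ 43/56 ≈ 0.7679.
With δ = 4/7, the partial sums are K=1: 0.5714, K=2: 0.8980.
K = 2 is the first length at which the sum reaches 0.7679.

2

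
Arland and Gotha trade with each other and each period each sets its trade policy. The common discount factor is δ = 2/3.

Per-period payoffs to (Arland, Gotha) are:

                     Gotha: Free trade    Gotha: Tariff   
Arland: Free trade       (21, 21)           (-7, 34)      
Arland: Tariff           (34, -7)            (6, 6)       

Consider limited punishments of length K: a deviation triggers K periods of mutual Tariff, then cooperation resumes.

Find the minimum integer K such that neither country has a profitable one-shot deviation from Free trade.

IC: δ(1−δ^K)/(1−δ) ≥ (34−21)/(21−6) = 13/15.
With δ = 2/3: need 1 − δ^K ≥ 13/15·(1−2/3)/(2/3), i.e. δ^K ≤ 0.5667.
Since (2/3)^1 = 0.6667 and (2/3)^2 = 0.4444, the smallest such K is 2.

2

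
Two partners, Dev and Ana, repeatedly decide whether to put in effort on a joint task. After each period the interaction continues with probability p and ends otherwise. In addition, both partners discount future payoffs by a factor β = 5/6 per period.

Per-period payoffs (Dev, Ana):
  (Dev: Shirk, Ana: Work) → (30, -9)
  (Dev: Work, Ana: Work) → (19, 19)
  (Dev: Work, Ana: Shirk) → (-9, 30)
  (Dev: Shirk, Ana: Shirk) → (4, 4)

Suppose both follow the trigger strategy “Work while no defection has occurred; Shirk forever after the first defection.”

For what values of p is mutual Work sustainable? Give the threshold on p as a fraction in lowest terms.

With continuation probability p and discount β, the effective per-period discount factor is βp.
Grim-trigger IC: βp ≥ (30−19)/(30−4) = 11/26.
So p ≥ (11/26)/(5/6) = 33/65.

33/65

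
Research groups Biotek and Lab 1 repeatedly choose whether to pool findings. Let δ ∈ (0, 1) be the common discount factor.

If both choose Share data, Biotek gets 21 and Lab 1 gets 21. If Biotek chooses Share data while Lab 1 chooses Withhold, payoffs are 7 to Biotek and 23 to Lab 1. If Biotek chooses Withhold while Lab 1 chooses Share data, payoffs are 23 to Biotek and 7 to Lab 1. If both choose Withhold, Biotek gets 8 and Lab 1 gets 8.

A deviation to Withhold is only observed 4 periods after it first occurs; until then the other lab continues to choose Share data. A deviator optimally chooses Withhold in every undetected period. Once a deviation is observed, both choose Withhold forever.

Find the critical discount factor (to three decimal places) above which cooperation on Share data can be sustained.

A deviator earns 23 for 4 periods, then 8 forever; cooperating earns 21 forever. Multiplying the IC by (1−δ):
21 ≥ 23(1−δ^4) + 8δ^4, so 15·δ^4 ≥ 2 and δ^4 ≥ 2/15.
δ ≥ (2/15)^(1/4) ≈ 0.604.

0.604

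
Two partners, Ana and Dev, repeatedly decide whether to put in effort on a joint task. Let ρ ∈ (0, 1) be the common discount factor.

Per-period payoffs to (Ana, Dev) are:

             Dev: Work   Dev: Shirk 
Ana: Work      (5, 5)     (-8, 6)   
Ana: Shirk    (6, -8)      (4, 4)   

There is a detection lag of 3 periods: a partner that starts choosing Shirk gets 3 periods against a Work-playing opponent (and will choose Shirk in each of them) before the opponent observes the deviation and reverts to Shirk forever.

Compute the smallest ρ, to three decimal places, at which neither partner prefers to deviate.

Deviating for the 3 undetected periods gains 6−5 = 1 per period over cooperation, then loses 5−4 = 1 per period forever once punishment starts.
Gain: 1(1 + ρ + … + ρ^2); loss: 1·ρ^3/(1−ρ).
No profitable deviation ⇔ 1(1−ρ^3) ≤ 1·ρ^3, i.e. ρ^3 ≥ 1/(1+1) = 1/2.
Hence ρ ≥ (1/2)^(1/3) ≈ 0.794.

0.794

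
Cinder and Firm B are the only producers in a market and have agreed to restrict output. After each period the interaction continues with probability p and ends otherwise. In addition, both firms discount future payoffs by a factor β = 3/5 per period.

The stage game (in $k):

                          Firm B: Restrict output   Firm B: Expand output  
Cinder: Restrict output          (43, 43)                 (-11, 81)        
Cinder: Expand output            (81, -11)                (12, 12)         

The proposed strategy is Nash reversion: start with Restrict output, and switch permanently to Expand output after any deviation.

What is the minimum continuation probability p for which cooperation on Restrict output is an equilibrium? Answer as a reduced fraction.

190/207

With continuation probability p and discount β, the effective per-period discount factor is βp.
Grim-trigger IC: βp ≥ (81−43)/(81−12) = 38/69.
So p ≥ (38/69)/(3/5) = 190/207.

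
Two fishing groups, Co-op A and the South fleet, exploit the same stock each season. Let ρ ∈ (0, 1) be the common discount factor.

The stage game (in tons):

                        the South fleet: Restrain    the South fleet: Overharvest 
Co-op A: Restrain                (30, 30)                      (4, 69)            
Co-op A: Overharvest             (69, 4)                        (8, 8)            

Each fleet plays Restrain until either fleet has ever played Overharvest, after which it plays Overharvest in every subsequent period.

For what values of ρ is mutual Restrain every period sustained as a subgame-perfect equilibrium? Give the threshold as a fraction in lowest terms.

39/61

Under grim trigger the critical discount factor is (T−C)/(T−P) with T = 69, C = 30, P = 8.
ρ* = (69−30)/(69−8) = 39/61.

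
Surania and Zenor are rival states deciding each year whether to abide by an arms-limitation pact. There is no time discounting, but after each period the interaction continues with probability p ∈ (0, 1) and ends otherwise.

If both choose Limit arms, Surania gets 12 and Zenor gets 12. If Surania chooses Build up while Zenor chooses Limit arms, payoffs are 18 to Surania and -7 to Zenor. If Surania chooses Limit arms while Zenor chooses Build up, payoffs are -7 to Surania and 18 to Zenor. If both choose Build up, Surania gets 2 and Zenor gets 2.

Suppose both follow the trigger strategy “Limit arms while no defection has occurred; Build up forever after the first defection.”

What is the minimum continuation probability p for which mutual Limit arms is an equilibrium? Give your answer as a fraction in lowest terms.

With no time discounting, the continuation probability p plays the role of the discount factor.
Grim-trigger IC: 12/(1−p) ≥ 18 + 2p/(1−p) ⇒ p ≥ (18−12)/(18−2) = 3/8.

3/8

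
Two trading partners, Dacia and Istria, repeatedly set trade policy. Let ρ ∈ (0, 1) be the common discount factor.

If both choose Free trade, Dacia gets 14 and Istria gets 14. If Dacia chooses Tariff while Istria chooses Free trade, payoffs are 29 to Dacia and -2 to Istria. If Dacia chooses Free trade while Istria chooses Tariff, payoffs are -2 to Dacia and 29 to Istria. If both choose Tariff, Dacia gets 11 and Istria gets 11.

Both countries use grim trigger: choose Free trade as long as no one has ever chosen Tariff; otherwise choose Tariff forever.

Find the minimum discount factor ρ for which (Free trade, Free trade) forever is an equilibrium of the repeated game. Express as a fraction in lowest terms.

Under grim trigger the critical discount factor is (T−C)/(T−P) with T = 29, C = 14, P = 11.
ρ* = (29−14)/(29−11) = 15/18 = 5/6.

5/6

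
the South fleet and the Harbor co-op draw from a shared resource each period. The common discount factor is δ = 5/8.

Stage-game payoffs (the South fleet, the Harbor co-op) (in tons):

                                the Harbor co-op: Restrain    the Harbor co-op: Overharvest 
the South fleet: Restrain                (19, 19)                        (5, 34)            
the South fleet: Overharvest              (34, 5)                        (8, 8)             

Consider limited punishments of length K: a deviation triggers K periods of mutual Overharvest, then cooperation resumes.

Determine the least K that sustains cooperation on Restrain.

Need Σ_{k=1}^{K} δ^k ≥ (34−19)/(19−8) = 1.3636 at δ = 5/8.
At K = 3 the sum is 1.2598 < 1.3636; at K = 4 it is 1.4124 ≥ 1.3636.
So the minimum punishment length is K = 4.

4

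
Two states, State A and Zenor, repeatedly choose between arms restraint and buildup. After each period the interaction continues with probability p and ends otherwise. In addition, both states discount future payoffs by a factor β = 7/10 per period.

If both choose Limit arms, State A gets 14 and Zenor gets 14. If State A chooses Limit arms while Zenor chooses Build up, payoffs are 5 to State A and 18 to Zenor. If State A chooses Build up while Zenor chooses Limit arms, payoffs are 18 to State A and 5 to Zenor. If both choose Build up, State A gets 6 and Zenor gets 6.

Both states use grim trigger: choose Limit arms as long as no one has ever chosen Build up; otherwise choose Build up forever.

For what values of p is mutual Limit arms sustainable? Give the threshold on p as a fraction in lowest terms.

Expected continuation weight on next period's payoff is β·p = 7/10·p, which plays the role of the discount factor.
Cooperation requires 7/10·p ≥ (18−14)/(18−6) = 1/3, hence p ≥ 10/21.

10/21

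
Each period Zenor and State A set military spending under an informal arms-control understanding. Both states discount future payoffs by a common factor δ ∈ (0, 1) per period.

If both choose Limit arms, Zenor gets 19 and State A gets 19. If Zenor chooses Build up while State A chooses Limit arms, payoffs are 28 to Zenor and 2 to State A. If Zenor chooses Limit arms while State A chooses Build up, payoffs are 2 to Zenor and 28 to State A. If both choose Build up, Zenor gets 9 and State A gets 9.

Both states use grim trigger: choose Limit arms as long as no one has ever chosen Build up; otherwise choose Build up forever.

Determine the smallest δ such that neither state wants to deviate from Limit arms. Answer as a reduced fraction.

Cooperation forever yields 19 each period: 19/(1−δ).
Deviating yields 28 once, then 9 forever: 28 + 9δ/(1−δ).
No profitable deviation requires 19/(1−δ) ≥ 28 + 9δ/(1−δ).
Multiplying by (1−δ): 19 ≥ 28(1−δ) + 9δ = 28 − 19δ.
So 19δ ≥ 9, i.e. δ ≥ 9/19.

9/19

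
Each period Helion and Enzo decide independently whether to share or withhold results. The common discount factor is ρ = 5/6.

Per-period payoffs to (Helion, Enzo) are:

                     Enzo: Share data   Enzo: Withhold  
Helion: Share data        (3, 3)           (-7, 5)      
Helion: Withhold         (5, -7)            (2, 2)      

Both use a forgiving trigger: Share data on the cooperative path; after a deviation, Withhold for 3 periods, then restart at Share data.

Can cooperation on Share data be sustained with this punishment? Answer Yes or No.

A one-shot deviation gives 5 now, then 2 for 3 periods, then back to 3.
Gain from deviating: (5−3) today; loss: (3−2) in each of the next 3 periods.
No-deviation condition: (3−2)(ρ+…+ρ^3) ≥ 5−3, i.e. ρ+…+ρ^3 ≥ 2.
At ρ = 5/6: ρ+…+ρ^3 = 2.1065 ≥ 2.0000.
So cooperation is sustainable.

Yes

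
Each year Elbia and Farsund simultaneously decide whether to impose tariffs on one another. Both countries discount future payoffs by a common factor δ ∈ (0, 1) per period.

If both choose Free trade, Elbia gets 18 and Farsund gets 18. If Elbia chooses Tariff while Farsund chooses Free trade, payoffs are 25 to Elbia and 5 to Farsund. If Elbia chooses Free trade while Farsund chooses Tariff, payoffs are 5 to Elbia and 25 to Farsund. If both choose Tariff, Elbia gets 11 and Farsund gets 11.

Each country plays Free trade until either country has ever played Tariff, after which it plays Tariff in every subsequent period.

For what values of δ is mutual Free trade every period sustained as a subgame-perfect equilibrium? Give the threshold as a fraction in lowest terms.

Cooperation forever yields 18 each period: 18/(1−δ).
Deviating yields 25 once, then 11 forever: 25 + 11δ/(1−δ).
No profitable deviation requires 18/(1−δ) ≥ 25 + 11δ/(1−δ).
Multiplying by (1−δ): 18 ≥ 25(1−δ) + 11δ = 25 − 14δ.
So 14δ ≥ 7, i.e. δ ≥ 7/14 = 1/2.

1/2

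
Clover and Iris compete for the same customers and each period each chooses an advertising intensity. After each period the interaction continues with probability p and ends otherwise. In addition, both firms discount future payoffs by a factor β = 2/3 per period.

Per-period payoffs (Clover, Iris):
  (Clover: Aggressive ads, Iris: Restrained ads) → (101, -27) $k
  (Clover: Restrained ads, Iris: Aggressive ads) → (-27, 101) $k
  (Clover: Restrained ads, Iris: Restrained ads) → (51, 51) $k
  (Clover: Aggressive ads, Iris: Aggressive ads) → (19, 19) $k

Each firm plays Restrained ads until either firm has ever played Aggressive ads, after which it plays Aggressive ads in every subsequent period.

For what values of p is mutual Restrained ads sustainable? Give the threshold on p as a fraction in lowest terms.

75/82

Expected continuation weight on next period's payoff is β·p = 2/3·p, which plays the role of the discount factor.
Cooperation requires 2/3·p ≥ (101−51)/(101−19) = 25/41, hence p ≥ 75/82.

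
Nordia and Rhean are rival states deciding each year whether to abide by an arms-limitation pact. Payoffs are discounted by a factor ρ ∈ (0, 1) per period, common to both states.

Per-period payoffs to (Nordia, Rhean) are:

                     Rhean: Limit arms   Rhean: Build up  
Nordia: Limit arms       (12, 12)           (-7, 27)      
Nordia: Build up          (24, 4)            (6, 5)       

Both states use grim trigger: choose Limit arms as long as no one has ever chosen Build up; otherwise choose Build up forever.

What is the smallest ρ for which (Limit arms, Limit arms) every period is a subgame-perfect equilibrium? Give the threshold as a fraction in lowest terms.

15/22

For Nordia: deviation gain 24−12 = 12, per-period punishment loss 12−6 = 6. IC gives ρ ≥ 12/18 = 2/3.
For Rhean: gain 15, loss 7 per period, so ρ ≥ 15/22.
The tighter constraint is Rhean's, so cooperation needs ρ ≥ 15/22.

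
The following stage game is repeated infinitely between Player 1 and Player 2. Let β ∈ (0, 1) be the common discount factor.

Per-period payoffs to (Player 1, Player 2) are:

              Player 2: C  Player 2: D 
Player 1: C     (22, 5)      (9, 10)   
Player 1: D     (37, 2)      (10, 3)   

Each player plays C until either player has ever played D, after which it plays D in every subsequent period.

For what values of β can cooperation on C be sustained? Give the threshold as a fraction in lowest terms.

Player 1's threshold: (37−22)/(37−10) = 5/9.
Player 2's threshold: (10−5)/(10−3) = 5/7.
5/9 < 5/7, so Player 2 binds and β* = 5/7.

5/7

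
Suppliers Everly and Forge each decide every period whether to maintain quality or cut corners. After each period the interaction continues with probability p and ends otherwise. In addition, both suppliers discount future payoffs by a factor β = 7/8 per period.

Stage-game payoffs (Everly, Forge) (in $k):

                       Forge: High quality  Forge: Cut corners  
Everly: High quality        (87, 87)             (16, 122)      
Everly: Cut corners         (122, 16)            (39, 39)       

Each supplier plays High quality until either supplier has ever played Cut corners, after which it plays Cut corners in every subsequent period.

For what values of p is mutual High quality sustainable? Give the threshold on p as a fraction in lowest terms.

40/83

Expected continuation weight on next period's payoff is β·p = 7/8·p, which plays the role of the discount factor.
Cooperation requires 7/8·p ≥ (122−87)/(122−39) = 35/83, hence p ≥ 40/83.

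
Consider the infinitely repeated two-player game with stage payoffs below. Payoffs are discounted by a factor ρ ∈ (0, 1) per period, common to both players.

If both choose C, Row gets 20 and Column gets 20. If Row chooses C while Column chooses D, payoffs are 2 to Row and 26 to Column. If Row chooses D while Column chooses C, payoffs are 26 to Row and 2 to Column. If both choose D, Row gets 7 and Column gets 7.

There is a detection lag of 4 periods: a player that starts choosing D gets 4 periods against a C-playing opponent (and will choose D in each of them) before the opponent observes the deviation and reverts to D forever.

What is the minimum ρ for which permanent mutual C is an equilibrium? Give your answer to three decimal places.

The best deviation is to choose D for all 4 undetected periods, earning 26 each, then 7 forever once detected.
Deviation value: 26(1−ρ^4)/(1−ρ) + 7ρ^4/(1−ρ); cooperation value: 20/(1−ρ).
IC: 20 ≥ 26(1−ρ^4) + 7ρ^4 = 26 − 19ρ^4.
So ρ^4 ≥ 6/19, giving ρ ≥ (6/19)^(1/4) ≈ 0.750.

0.750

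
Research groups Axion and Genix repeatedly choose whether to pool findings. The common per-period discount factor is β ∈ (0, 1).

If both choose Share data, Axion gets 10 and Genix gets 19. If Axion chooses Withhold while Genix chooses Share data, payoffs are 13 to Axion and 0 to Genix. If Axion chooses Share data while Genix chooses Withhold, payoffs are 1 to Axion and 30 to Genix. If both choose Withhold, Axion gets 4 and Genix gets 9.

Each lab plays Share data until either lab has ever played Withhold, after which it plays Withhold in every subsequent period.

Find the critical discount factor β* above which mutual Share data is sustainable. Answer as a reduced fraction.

11/21

For Axion: deviation gain 13−10 = 3, per-period punishment loss 10−4 = 6. IC gives β ≥ 3/9 = 1/3.
For Genix: gain 11, loss 10 per period, so β ≥ 11/21.
The tighter constraint is Genix's, so cooperation needs β ≥ 11/21.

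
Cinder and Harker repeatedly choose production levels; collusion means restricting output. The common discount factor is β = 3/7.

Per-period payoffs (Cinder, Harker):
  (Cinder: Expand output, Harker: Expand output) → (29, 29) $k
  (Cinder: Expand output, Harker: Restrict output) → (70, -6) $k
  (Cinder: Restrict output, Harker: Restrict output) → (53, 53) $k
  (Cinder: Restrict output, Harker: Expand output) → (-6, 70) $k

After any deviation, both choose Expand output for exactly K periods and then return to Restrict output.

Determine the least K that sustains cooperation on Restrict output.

No profitable deviation requires (53−29)(β+…+β^K) ≥ 70−53, i.e. β+…+β^K ≥ 17/24 ≈ 0.7083.
With β = 3/7, the partial sums are K=1: 0.4286, K=2: 0.6122, K=3: 0.6910, K=4: 0.7247.
K = 4 is the first length at which the sum reaches 0.7083.

4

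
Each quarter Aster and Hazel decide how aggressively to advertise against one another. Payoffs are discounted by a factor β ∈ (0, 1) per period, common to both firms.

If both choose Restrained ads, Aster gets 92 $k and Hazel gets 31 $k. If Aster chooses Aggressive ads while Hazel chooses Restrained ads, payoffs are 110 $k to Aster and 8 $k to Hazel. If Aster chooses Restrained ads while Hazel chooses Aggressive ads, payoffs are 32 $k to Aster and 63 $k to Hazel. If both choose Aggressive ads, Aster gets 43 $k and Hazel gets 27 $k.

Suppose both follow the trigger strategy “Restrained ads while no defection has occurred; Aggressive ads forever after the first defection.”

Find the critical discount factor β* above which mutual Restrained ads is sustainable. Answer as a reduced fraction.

For Aster: deviation gain 110−92 = 18, per-period punishment loss 92−43 = 49. IC gives β ≥ 18/67.
For Hazel: gain 32, loss 4 per period, so β ≥ 32/36 = 8/9.
The tighter constraint is Hazel's, so cooperation needs β ≥ 8/9.

8/9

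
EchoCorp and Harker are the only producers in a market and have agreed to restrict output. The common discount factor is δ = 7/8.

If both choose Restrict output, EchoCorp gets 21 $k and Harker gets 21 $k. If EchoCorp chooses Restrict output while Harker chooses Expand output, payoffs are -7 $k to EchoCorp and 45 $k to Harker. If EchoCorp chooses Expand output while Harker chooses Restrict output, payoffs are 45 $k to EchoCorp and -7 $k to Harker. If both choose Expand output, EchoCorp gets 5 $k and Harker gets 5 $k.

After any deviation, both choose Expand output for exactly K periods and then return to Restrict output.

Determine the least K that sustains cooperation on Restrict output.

IC: δ(1−δ^K)/(1−δ) ≥ (45−21)/(21−5) = 3/2.
With δ = 7/8: need 1 − δ^K ≥ 3/2·(1−7/8)/(7/8), i.e. δ^K ≤ 0.7857.
Since (7/8)^1 = 0.8750 and (7/8)^2 = 0.7656, the smallest such K is 2.

2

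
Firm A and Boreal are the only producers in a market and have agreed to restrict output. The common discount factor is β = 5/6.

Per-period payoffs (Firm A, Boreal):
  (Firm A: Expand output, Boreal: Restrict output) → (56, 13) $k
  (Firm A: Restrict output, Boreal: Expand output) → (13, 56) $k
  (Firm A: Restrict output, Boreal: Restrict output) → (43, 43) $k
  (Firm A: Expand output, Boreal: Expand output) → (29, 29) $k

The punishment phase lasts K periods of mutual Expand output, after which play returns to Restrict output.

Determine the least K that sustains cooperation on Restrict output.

2

IC: β(1−β^K)/(1−β) ≥ (56−43)/(43−29) = 13/14.
With β = 5/6: need 1 − β^K ≥ 13/14·(1−5/6)/(5/6), i.e. β^K ≤ 0.8143.
Since (5/6)^1 = 0.8333 and (5/6)^2 = 0.6944, the smallest such K is 2.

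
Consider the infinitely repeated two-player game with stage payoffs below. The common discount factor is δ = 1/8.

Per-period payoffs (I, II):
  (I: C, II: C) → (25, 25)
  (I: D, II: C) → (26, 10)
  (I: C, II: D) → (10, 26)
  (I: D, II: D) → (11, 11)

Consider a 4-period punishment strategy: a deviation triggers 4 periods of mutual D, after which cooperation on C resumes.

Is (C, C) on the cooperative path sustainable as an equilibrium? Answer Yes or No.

Yes

A one-shot deviation gives 26 now, then 11 for 4 periods, then back to 25.
Gain from deviating: (26−25) today; loss: (25−11) in each of the next 4 periods.
No-deviation condition: (25−11)(δ+…+δ^4) ≥ 26−25, i.e. δ+…+δ^4 ≥ 1/14.
At δ = 1/8: δ+…+δ^4 = 0.1428 ≥ 0.0714.
So cooperation is sustainable.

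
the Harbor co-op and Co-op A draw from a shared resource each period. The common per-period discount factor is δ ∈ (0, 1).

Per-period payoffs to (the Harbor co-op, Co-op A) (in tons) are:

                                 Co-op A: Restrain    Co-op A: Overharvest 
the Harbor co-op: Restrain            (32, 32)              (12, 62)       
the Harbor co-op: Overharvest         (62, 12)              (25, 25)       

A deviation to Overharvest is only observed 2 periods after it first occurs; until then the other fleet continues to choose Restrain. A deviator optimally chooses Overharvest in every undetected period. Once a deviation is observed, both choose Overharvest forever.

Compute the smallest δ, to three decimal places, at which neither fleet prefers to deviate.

0.900

A deviator earns 62 for 2 periods, then 25 forever; cooperating earns 32 forever. Multiplying the IC by (1−δ):
32 ≥ 62(1−δ^2) + 25δ^2, so 37·δ^2 ≥ 30 and δ^2 ≥ 30/37.
δ ≥ (30/37)^(1/2) ≈ 0.900.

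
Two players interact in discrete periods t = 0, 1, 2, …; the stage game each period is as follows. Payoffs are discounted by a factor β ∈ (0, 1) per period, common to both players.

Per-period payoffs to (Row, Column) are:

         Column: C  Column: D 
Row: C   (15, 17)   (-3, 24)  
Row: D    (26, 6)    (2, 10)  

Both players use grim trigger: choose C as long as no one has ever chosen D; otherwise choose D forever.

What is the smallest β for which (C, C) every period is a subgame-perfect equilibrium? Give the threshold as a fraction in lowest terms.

Row: cooperation gives 15 each period; deviation gives 26 once then 2 forever.
  15/(1−β) ≥ 26 + 2β/(1−β) ⇒ β ≥ 11/24.
Column: cooperation gives 17 each period; deviation gives 24 once then 10 forever.
  β ≥ 7/14 = 1/2.
Both must hold, so the binding constraint is Column's: β ≥ 1/2.

1/2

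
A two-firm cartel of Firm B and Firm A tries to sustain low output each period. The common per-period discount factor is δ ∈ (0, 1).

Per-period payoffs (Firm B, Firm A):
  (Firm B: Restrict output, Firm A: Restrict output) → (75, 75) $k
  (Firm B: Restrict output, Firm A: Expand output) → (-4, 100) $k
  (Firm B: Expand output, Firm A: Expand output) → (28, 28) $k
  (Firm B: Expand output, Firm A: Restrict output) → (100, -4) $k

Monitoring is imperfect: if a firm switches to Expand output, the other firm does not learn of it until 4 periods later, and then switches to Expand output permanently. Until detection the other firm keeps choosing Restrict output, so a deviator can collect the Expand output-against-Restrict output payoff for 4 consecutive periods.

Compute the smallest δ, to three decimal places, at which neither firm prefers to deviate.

The best deviation is to choose Expand output for all 4 undetected periods, earning 100 each, then 28 forever once detected.
Deviation value: 100(1−δ^4)/(1−δ) + 28δ^4/(1−δ); cooperation value: 75/(1−δ).
IC: 75 ≥ 100(1−δ^4) + 28δ^4 = 100 − 72δ^4.
So δ^4 ≥ 25/72, giving δ ≥ (25/72)^(1/4) ≈ 0.768.

0.768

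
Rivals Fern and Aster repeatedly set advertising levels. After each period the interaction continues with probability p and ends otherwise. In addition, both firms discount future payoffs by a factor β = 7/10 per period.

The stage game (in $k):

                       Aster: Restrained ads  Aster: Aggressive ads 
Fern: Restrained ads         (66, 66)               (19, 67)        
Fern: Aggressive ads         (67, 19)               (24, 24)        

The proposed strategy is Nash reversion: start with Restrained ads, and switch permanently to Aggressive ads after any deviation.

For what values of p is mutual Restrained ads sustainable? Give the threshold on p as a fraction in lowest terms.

With continuation probability p and discount β, the effective per-period discount factor is βp.
Grim-trigger IC: βp ≥ (67−66)/(67−24) = 1/43.
So p ≥ (1/43)/(7/10) = 10/301.

10/301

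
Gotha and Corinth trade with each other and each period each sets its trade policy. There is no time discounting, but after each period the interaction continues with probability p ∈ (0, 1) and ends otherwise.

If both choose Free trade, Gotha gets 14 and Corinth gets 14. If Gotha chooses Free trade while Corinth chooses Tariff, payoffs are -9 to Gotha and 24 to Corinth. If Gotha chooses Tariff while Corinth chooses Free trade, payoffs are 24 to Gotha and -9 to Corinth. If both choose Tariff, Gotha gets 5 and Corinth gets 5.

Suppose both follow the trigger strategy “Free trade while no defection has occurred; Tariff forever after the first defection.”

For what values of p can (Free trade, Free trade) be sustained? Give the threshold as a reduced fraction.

10/19

With no time discounting, the continuation probability p plays the role of the discount factor.
Grim-trigger IC: 14/(1−p) ≥ 24 + 5p/(1−p) ⇒ p ≥ (24−14)/(24−5) = 10/19.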